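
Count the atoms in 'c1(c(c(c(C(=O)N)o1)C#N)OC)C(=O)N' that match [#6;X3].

6

Check the 15 heavy atoms by environment: 1× o (aromatic, X2) → no; 4× c (aromatic, X3) → match; 1× C (X2) → no; 1× N (X1) → no; 2× C (X3) → match; 2× O (X1) → no; 2× N (X3) → no; 1× O (X2) → no; 1× C (X4) → no.
Summing the matching environments: 4 + 2 = 6 matching atoms.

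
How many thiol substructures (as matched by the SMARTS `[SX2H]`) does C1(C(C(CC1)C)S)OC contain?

1

[SX2H] is the SMARTS for a thiol: an aliphatic sulfur with two connections, one being H.
Exactly one fragment in the molecule meets all constraints, giving 1 match.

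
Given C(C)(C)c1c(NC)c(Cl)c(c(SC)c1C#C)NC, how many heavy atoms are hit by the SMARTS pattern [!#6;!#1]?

Check the 18 heavy atoms by environment: 6× c (aromatic) → no; 8× C → no; 1× Cl → match; 1× S → match; 2× N → match.
Summing the matching environments: 1 + 1 + 2 = 4 matching atoms.

4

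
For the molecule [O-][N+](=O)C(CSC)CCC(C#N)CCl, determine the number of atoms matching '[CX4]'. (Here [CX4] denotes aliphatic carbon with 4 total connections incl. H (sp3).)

7

The query [CX4] means: C with X4: aliphatic carbon with exactly 4 total connections (bonds + H).
Check the 14 heavy atoms by environment: 7× C (X4) → match; 1× N (charge +1, X3) → no; 1× O (charge -1, X1) → no; 1× O (X1) → no; 1× Cl (X1) → no; 1× S (X2) → no; 1× C (X2) → no; 1× N (X1) → no.
That gives 7 matching atoms.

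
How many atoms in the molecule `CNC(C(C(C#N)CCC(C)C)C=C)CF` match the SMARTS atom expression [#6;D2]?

5

The query [#6;D2] means: any carbon bonded to exactly two heavy atoms.
Check the 16 heavy atoms by environment: 5× C (D2) → match; 4× C (D3) → no; 4× C (D1) → no; 1× N (D2) → no; 1× N (D1) → no; 1× F (D1) → no.
That gives 5 matching atoms.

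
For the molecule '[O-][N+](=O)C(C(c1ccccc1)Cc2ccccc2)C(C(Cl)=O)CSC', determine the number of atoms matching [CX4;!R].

6

Check the 25 heavy atoms by environment: 6× C (X4, acyclic) → match; 1× N (charge +1, X3, acyclic) → no; 1× O (charge -1, X1, acyclic) → no; 2× O (X1, acyclic) → no; 1× S (X2, acyclic) → no; 1× C (X3, acyclic) → no; 1× Cl (X1, acyclic) → no; 12× c (aromatic, X3, in 6-ring) → no.
That gives 6 matching atoms.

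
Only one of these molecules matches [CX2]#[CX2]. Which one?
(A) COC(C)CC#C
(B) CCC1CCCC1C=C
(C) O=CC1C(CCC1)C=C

[CX2]#[CX2] describes a carbon-carbon triple bond (an alkyne).
(A) contains an ethynyl group (-C#CH), which satisfies every atom and bond constraint.
(B) has a vinyl group (-CH=CH2) but the C=C is a double bond; both carbons are CX3, not CX2.
(C) has a vinyl group (-CH=CH2) but the C=C is a double bond; both carbons are CX3, not CX2.
So the answer is (A).

A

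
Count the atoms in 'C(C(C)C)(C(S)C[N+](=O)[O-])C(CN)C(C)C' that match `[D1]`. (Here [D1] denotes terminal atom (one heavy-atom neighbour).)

8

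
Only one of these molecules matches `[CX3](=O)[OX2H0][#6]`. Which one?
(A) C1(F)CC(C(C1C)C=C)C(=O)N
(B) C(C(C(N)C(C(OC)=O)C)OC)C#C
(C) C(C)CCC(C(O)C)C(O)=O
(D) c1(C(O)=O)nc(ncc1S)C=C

B

[CX3](=O)[OX2H0][#6] describes a carbonyl carbon bonded to an oxygen that is itself bonded to carbon (no H on that O) (an ester).
(A) has a primary amide (-C(=O)NH2) but the carbonyl is bonded to N, not to an O-C linkage.
(B) contains a methyl-ester group (-C(=O)OCH3), which satisfies every atom and bond constraint.
(C) has a carboxylic acid group (-C(=O)OH) but the singly-bonded O carries H (OX2H1, not H0).
(D) has a carboxylic acid group (-C(=O)OH) but the singly-bonded O carries H (OX2H1, not H0).
So the answer is (B).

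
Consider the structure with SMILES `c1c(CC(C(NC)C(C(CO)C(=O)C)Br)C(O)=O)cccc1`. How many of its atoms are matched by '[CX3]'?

2

The query [CX3] means: C with X3: aliphatic carbon with exactly 3 total connections.
Check the 22 heavy atoms by environment: 8× C (X4) → no; 6× c (aromatic, X3) → no; 1× Br (X1) → no; 2× O (X2) → no; 1× N (X3) → no; 2× C (X3) → match; 2× O (X1) → no.
That gives 2 matching atoms.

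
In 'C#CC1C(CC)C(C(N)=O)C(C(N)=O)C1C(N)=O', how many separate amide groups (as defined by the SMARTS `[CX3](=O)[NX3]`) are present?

3

[CX3](=O)[NX3] is the SMARTS for an amide: a carbonyl carbon bonded to a trivalent nitrogen.
The molecule carries 3 separate instances of a primary amide (-C(=O)NH2) meeting every constraint; each maps to a distinct set of atoms, giving 3 matches.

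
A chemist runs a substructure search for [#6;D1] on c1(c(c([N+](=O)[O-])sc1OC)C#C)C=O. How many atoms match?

The query [#6;D1] means: carbon bonded to exactly one heavy atom.
Check the 14 heavy atoms by environment: 1× s (aromatic, D2) → no; 4× c (aromatic, D3) → no; 2× C (D2) → no; 2× C (D1) → match; 1× N (charge +1, D3) → no; 1× O (charge -1, D1) → no; 2× O (D1) → no; 1× O (D2) → no.
That gives 2 matching atoms.

2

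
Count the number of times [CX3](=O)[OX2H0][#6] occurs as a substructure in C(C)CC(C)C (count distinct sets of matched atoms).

[CX3](=O)[OX2H0][#6] is the SMARTS for an ester: a carbonyl carbon bonded to an oxygen that is itself bonded to carbon (no H on that O).
No fragment in the molecule satisfies every constraint, giving 0 matches.

0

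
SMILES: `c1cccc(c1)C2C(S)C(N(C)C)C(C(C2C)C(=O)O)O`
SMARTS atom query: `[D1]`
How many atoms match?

7

Check the 21 heavy atoms by environment: 7× C (D3) → no; 3× C (D1) → match; 1× c (aromatic, D3) → no; 5× c (aromatic, D2) → no; 3× O (D1) → match; 1× N (D3) → no; 1× S (D1) → match.
Summing the matching environments: 3 + 3 + 1 = 7 matching atoms.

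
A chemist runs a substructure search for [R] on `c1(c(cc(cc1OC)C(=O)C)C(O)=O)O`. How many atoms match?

6

The query [R] means: R matches any atom that is part of a ring.
Check the 15 heavy atoms by environment: 6× c (aromatic, in 6-ring) → match; 4× C (acyclic) → no; 5× O (acyclic) → no.
That gives 6 matching atoms.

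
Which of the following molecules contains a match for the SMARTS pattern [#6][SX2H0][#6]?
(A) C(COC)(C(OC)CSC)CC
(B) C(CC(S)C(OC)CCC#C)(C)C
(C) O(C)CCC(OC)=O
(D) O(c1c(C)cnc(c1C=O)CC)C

[#6][SX2H0][#6] describes an aliphatic sulfur bridging two carbons with no H on the sulfur (a thioether).
(A) contains a methylthio ether (-SCH3), which satisfies every atom and bond constraint.
(B) has a methoxy ether (-OCH3) but the bridging atom is O, not S.
(C) has a methoxy ether (-OCH3) but the bridging atom is O, not S.
(D) has a methoxy ether (-OCH3) but the bridging atom is O, not S.
So the answer is (A).

A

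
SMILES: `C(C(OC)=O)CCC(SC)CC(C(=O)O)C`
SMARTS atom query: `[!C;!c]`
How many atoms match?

The query [!C;!c] means: neither aliphatic nor aromatic carbon — same as [!#6].
Check the 16 heavy atoms by environment: 11× C → no; 4× O → match; 1× S → match.
Summing the matching environments: 4 + 1 = 5 matching atoms.

5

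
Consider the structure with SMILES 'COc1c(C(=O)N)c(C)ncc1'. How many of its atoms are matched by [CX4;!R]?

2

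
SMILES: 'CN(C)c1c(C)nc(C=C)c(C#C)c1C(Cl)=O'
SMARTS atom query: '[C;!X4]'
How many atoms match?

5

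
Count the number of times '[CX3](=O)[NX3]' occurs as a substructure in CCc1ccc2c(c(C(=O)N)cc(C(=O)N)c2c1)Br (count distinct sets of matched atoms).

2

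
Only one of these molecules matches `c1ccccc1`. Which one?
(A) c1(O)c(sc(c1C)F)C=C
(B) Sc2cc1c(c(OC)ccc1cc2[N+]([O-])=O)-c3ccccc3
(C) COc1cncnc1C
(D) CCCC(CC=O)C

c1ccccc1 describes six aromatic carbons in a ring (a benzene ring).
(A) has a methyl group (-CH3) but no six-membered all-carbon aromatic ring is present.
(B) contains a phenyl ring, which satisfies every atom and bond constraint.
(C) has a methyl group (-CH3) but no six-membered all-carbon aromatic ring is present.
(D) has a methyl group (-CH3) but no six-membered all-carbon aromatic ring is present.
So the answer is (B).

B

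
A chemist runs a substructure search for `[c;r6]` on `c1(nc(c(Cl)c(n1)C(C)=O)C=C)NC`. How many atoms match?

The query [c;r6] means: aromatic carbon that belongs to a six-membered ring.
Check the 14 heavy atoms by environment: 2× n (aromatic, in 6-ring) → no; 4× c (aromatic, in 6-ring) → match; 5× C (acyclic) → no; 1× O (acyclic) → no; 1× Cl (acyclic) → no; 1× N (acyclic) → no.
That gives 4 matching atoms.

4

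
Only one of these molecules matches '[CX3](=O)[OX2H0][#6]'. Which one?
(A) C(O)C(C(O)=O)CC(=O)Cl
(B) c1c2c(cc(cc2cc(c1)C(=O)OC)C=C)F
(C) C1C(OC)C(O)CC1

B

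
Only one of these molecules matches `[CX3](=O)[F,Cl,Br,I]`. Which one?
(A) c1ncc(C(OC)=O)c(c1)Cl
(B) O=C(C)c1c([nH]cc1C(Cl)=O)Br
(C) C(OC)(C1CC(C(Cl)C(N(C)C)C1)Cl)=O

B

[CX3](=O)[F,Cl,Br,I] describes a carbonyl carbon bonded to a halogen (an acyl halide).
(A) has a methyl-ester group (-C(=O)OCH3) but the carbonyl is bonded to -O-C, not to a halogen.
(B) contains an acyl chloride (-C(=O)Cl), which satisfies every atom and bond constraint.
(C) has a chloro substituent but the Cl is not on a carbonyl carbon.
So the answer is (B).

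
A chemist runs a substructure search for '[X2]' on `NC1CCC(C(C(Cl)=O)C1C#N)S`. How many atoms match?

2

The query [X2] means: any atom with exactly two total connections (bonds + H).
Check the 13 heavy atoms by environment: 6× C (X4) → no; 1× C (X3) → no; 1× O (X1) → no; 1× Cl (X1) → no; 1× C (X2) → match; 1× N (X1) → no; 1× S (X2) → match; 1× N (X3) → no.
Summing the matching environments: 1 + 1 = 2 matching atoms.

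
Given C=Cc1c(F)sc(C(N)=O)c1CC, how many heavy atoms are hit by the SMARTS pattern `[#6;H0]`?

5

The query [#6;H0] means: any carbon with no attached hydrogen.
Check the 13 heavy atoms by environment: 1× s (aromatic, H0) → no; 4× c (aromatic, H0) → match; 1× F (H0) → no; 2× C (H2) → no; 1× C (H3) → no; 1× C (H0) → match; 1× O (H0) → no; 1× N (H2) → no; 1× C (H1) → no.
Summing the matching environments: 4 + 1 = 5 matching atoms.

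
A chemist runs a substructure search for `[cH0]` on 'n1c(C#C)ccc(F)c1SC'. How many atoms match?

The query [cH0] means: aromatic carbon with no attached hydrogen (substituted or ring-fusion).
Check the 11 heavy atoms by environment: 1× n (aromatic, H0) → no; 3× c (aromatic, H0) → match; 2× c (aromatic, H1) → no; 1× S (H0) → no; 1× C (H3) → no; 1× C (H0) → no; 1× C (H1) → no; 1× F (H0) → no.
That gives 3 matching atoms.

3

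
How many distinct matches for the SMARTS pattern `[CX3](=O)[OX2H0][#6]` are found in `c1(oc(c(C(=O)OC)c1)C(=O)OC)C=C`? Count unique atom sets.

[CX3](=O)[OX2H0][#6] is the SMARTS for an ester: a carbonyl carbon bonded to an oxygen that is itself bonded to carbon (no H on that O).
The molecule carries 2 separate instances of a methyl-ester group (-C(=O)OCH3) meeting every constraint; each maps to a distinct set of atoms, giving 2 matches.

2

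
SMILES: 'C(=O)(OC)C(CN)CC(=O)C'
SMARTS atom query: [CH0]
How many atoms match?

2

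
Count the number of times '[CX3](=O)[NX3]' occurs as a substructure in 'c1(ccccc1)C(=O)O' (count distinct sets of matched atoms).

0

[CX3](=O)[NX3] is the SMARTS for an amide: a carbonyl carbon bonded to a trivalent nitrogen.
The molecule has a carboxylic acid group (-C(=O)OH), but the carbonyl is bonded to O, not to an NX3 nitrogen; nothing else fits, so there are 0 matches.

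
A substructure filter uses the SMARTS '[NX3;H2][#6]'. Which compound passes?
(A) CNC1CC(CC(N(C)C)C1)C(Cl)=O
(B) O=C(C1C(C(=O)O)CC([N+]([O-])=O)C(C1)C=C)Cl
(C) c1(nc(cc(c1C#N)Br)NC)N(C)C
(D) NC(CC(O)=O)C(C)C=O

[NX3;H2][#6] describes a trivalent nitrogen with two H attached to carbon (a primary amine).
(A) has a dimethylamino group (-N(CH3)2) but the nitrogen has H0, not H2.
(B) has a nitro group (-[N+](=O)[O-]) but the nitrogen is [N+] with no H, not NX3H2.
(C) has a dimethylamino group (-N(CH3)2) but the nitrogen has H0, not H2.
(D) contains a primary amino group (-NH2), which satisfies every atom and bond constraint.
So the answer is (D).

D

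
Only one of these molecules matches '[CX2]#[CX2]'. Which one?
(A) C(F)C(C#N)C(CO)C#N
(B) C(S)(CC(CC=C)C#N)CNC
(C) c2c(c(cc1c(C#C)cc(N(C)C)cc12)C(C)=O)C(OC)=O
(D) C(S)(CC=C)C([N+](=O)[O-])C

C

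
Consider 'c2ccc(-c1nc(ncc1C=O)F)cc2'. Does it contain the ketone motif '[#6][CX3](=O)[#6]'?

No

The pattern [#6][CX3](=O)[#6] describes a carbonyl carbon (no H) flanked by two carbons — a ketone.
The closest candidate here is an aldehyde (-CHO), but the carbonyl carbon has H1, so it is not flanked by two carbons. No other fragment satisfies the full query, so there is no match.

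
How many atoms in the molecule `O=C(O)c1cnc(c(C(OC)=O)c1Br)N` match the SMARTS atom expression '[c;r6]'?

The query [c;r6] means: aromatic carbon that belongs to a six-membered ring.
Check the 15 heavy atoms by environment: 1× n (aromatic, in 6-ring) → no; 5× c (aromatic, in 6-ring) → match; 1× Br (acyclic) → no; 1× N (acyclic) → no; 3× C (acyclic) → no; 4× O (acyclic) → no.
That gives 5 matching atoms.

5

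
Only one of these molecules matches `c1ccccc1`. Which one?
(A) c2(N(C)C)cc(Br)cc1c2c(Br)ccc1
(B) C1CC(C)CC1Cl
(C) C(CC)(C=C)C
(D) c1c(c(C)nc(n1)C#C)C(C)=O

c1ccccc1 describes six aromatic carbons in a ring (a benzene ring).
(A) contains the required atom environment, so the pattern matches.
(B) has a methyl group (-CH3) but no six-membered all-carbon aromatic ring is present.
(C) has a methyl group (-CH3) but no six-membered all-carbon aromatic ring is present.
(D) has a methyl group (-CH3) but no six-membered all-carbon aromatic ring is present.
So the answer is (A).

A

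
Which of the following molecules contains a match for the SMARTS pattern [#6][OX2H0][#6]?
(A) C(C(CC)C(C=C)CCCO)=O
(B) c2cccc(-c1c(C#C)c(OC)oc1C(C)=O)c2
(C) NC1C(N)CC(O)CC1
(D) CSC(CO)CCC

[#6][OX2H0][#6] describes an aliphatic oxygen bridging two carbons with no H on the oxygen (an ether).
(A) has a hydroxyl group (-OH) but the oxygen has H1, not H0 bridging two carbons.
(B) contains a methoxy ether (-OCH3), which satisfies every atom and bond constraint.
(C) has a hydroxyl group (-OH) but the oxygen has H1, not H0 bridging two carbons.
(D) has a hydroxyl group (-OH) but the oxygen has H1, not H0 bridging two carbons.
So the answer is (B).

B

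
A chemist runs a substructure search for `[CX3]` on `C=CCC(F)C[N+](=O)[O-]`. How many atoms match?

2

The query [CX3] means: C with X3: aliphatic carbon with exactly 3 total connections.
Check the 9 heavy atoms by environment: 3× C (X4) → no; 1× N (charge +1, X3) → no; 1× O (charge -1, X1) → no; 1× O (X1) → no; 2× C (X3) → match; 1× F (X1) → no.
That gives 2 matching atoms.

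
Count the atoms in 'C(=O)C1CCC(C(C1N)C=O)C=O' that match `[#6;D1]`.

0

The query [#6;D1] means: carbon bonded to exactly one heavy atom.
Check the 13 heavy atoms by environment: 4× C (D3) → no; 5× C (D2) → no; 3× O (D1) → no; 1× N (D1) → no.
No environment satisfies the query, so 0 matching atoms.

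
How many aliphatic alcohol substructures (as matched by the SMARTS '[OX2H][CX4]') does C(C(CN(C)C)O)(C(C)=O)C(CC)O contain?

2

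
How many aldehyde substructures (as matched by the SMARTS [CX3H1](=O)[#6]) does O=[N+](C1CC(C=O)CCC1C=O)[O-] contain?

2

[CX3H1](=O)[#6] is the SMARTS for an aldehyde: an sp2 carbon with one H, double-bonded to O and single-bonded to carbon.
The molecule carries 2 separate instances of an aldehyde (-CHO) meeting every constraint; each maps to a distinct set of atoms, giving 2 matches.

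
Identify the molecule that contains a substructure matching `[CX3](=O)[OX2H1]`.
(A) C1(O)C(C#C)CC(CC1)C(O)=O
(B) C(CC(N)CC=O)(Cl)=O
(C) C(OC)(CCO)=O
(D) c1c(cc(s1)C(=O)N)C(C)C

[CX3](=O)[OX2H1] describes an sp2 carbon double-bonded to O and single-bonded to an -OH oxygen (a carboxylic acid).
(A) contains a carboxylic acid group (-C(=O)OH), which satisfies every atom and bond constraint.
(B) has an acyl chloride (-C(=O)Cl) but the carbonyl is bonded to Cl, not to an -OH oxygen.
(C) has a methyl-ester group (-C(=O)OCH3) but the singly-bonded O has no H (OX2H0, not OX2H1).
(D) has a primary amide (-C(=O)NH2) but the carbonyl is bonded to N, not to an -OH oxygen.
So the answer is (A).

A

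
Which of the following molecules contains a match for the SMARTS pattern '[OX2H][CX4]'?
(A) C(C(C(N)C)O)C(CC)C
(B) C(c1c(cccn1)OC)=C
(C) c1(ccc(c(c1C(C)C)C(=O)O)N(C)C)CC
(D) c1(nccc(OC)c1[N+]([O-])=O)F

A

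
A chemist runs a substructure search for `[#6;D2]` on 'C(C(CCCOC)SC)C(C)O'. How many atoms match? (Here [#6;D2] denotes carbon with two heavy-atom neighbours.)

The query [#6;D2] means: any carbon bonded to exactly two heavy atoms.
Check the 12 heavy atoms by environment: 3× C (D1) → no; 2× C (D3) → no; 4× C (D2) → match; 1× S (D2) → no; 1× O (D1) → no; 1× O (D2) → no.
That gives 4 matching atoms.

4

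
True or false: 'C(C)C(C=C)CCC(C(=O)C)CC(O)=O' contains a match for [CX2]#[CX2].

False

The pattern [CX2]#[CX2] describes a carbon-carbon triple bond — an alkyne.
The closest candidate here is a vinyl group (-CH=CH2), but the C=C is a double bond; both carbons are CX3, not CX2. No other fragment satisfies the full query, so there is no match.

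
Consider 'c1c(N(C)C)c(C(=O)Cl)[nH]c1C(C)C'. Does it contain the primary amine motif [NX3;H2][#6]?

The pattern [NX3;H2][#6] describes a trivalent nitrogen with two H attached to carbon — a primary amine.
The closest candidate here is a dimethylamino group (-N(CH3)2), but the nitrogen has H0, not H2. No other fragment satisfies the full query, so there is no match.

No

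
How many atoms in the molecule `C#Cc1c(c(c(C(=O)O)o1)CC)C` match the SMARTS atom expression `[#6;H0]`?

6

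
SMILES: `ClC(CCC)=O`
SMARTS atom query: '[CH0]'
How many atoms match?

The query [CH0] means: aliphatic carbon with no attached hydrogen.
Check the 6 heavy atoms by environment: 2× C (H2) → no; 1× C (H3) → no; 1× C (H0) → match; 1× O (H0) → no; 1× Cl (H0) → no.
That gives 1 matching atom.

1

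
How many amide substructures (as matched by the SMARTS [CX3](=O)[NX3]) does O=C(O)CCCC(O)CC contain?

[CX3](=O)[NX3] is the SMARTS for an amide: a carbonyl carbon bonded to a trivalent nitrogen.
The molecule has a carboxylic acid group (-C(=O)OH), but the carbonyl is bonded to O, not to an NX3 nitrogen; nothing else fits, so there are 0 matches.

0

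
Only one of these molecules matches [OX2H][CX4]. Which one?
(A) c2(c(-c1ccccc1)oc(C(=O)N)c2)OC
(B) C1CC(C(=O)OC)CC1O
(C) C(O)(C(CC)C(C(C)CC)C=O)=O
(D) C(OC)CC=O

B

[OX2H][CX4] describes a hydroxyl oxygen bound to an sp3 (X4) carbon (an aliphatic alcohol).
(A) has a methoxy ether (-OCH3) but the oxygen has H0 (ether), not H1.
(B) contains a hydroxyl group (-OH), which satisfies every atom and bond constraint.
(C) has a carboxylic acid group (-C(=O)OH) but the -OH is on a CX3 carbonyl carbon, not a CX4 carbon.
(D) has a methoxy ether (-OCH3) but the oxygen has H0 (ether), not H1.
So the answer is (B).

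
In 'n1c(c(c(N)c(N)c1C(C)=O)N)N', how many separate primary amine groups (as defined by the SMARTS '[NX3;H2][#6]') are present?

[NX3;H2][#6] is the SMARTS for a primary amine: a trivalent nitrogen with two H attached to carbon.
The molecule carries 4 separate instances of a primary amino group (-NH2) meeting every constraint; each maps to a distinct set of atoms, giving 4 matches.

4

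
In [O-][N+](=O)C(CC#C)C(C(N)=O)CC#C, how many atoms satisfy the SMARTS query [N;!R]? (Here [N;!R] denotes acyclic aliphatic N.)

2

The query [N;!R] means: aliphatic nitrogen not in a ring.
Check the 14 heavy atoms by environment: 9× C (acyclic) → no; 1× N (charge +1, acyclic) → match; 1× O (charge -1, acyclic) → no; 2× O (acyclic) → no; 1× N (acyclic) → match.
Summing the matching environments: 1 + 1 = 2 matching atoms.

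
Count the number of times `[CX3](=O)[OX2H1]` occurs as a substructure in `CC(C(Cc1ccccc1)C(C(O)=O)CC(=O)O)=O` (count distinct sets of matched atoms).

2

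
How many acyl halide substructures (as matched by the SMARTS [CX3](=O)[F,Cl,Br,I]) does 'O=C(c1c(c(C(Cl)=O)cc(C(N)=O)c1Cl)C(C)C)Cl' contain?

2

[CX3](=O)[F,Cl,Br,I] is the SMARTS for an acyl halide: a carbonyl carbon bonded to a halogen.
The molecule carries 2 separate instances of an acyl chloride (-C(=O)Cl) meeting every constraint; each maps to a distinct set of atoms, giving 2 matches.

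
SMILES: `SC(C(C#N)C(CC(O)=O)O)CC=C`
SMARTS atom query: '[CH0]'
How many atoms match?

2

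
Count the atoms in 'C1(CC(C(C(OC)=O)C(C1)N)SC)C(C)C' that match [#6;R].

Check the 16 heavy atoms by environment: 6× C (in 6-ring) → match; 6× C (acyclic) → no; 2× O (acyclic) → no; 1× N (acyclic) → no; 1× S (acyclic) → no.
That gives 6 matching atoms.

6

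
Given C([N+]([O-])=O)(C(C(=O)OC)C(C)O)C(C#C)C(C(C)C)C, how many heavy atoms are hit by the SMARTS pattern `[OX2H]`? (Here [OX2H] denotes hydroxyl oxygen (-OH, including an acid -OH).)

1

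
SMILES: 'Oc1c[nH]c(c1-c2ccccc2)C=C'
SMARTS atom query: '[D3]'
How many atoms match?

4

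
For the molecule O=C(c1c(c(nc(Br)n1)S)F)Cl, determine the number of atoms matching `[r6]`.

6

Check the 12 heavy atoms by environment: 2× n (aromatic, in 6-ring) → match; 4× c (aromatic, in 6-ring) → match; 1× F (acyclic) → no; 1× C (acyclic) → no; 1× O (acyclic) → no; 1× Cl (acyclic) → no; 1× S (acyclic) → no; 1× Br (acyclic) → no.
Summing the matching environments: 2 + 4 = 6 matching atoms.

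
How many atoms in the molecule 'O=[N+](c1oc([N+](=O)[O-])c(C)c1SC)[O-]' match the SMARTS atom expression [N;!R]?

2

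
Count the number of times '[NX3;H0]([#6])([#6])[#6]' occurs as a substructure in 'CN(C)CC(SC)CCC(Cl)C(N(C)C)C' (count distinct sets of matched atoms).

2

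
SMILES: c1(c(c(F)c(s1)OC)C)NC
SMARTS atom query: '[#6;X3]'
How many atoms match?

4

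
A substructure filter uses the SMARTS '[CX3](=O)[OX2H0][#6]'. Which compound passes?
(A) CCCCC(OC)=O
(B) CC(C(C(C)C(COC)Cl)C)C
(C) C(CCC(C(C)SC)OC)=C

[CX3](=O)[OX2H0][#6] describes a carbonyl carbon bonded to an oxygen that is itself bonded to carbon (no H on that O) (an ester).
(A) contains a methyl-ester group (-C(=O)OCH3), which satisfies every atom and bond constraint.
(B) has a methoxy ether (-OCH3) but the ether oxygen is not adjacent to a C=O carbon.
(C) has a methoxy ether (-OCH3) but the ether oxygen is not adjacent to a C=O carbon.
So the answer is (A).

A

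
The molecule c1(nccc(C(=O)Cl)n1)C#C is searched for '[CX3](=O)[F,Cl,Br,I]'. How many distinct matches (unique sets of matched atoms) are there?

1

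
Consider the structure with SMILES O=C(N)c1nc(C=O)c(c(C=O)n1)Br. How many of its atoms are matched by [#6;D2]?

2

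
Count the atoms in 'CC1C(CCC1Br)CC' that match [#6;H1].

3

The query [#6;H1] means: any carbon bearing exactly one hydrogen.
Check the 9 heavy atoms by environment: 3× C (H1) → match; 3× C (H2) → no; 2× C (H3) → no; 1× Br (H0) → no.
That gives 3 matching atoms.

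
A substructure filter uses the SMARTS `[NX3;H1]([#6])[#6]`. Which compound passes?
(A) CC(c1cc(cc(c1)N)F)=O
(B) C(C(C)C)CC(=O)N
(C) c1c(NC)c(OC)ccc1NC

[NX3;H1]([#6])[#6] describes a trivalent nitrogen with one H, bonded to two carbons (a secondary amine).
(A) has a primary amino group (-NH2) but the nitrogen has H2 and only one carbon neighbour.
(B) has a primary amide (-C(=O)NH2) but the -C(=O)NH2 nitrogen has H2, not H1.
(C) contains an N-methylamino group (-NHCH3), which satisfies every atom and bond constraint.
So the answer is (C).

C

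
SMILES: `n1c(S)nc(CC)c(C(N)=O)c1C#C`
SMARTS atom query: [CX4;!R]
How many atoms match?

2

The query [CX4;!R] means: aliphatic carbon with four total connections, not in a ring.
Check the 14 heavy atoms by environment: 2× n (aromatic, X2, in 6-ring) → no; 4× c (aromatic, X3, in 6-ring) → no; 1× C (X3, acyclic) → no; 1× O (X1, acyclic) → no; 1× N (X3, acyclic) → no; 2× C (X2, acyclic) → no; 1× S (X2, acyclic) → no; 2× C (X4, acyclic) → match.
That gives 2 matching atoms.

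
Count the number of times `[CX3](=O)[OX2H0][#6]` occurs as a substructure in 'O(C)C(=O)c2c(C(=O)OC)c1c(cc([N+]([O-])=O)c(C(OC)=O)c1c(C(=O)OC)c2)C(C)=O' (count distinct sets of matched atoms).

[CX3](=O)[OX2H0][#6] is the SMARTS for an ester: a carbonyl carbon bonded to an oxygen that is itself bonded to carbon (no H on that O).
The molecule carries 4 separate instances of a methyl-ester group (-C(=O)OCH3) meeting every constraint; each maps to a distinct set of atoms, giving 4 matches.

4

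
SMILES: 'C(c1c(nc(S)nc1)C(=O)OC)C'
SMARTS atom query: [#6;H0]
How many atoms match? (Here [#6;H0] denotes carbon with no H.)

The query [#6;H0] means: any carbon with no attached hydrogen.
Check the 13 heavy atoms by environment: 2× n (aromatic, H0) → no; 3× c (aromatic, H0) → match; 1× c (aromatic, H1) → no; 1× S (H1) → no; 1× C (H0) → match; 2× O (H0) → no; 2× C (H3) → no; 1× C (H2) → no.
Summing the matching environments: 3 + 1 = 4 matching atoms.

4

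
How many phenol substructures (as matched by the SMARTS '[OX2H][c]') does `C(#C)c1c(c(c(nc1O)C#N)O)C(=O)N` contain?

2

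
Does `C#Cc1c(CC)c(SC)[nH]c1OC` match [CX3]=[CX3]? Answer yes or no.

No

The pattern [CX3]=[CX3] describes a non-aromatic C=C double bond between two sp2 carbons — an alkene.
The closest candidate here is an ethyl group (-CH2CH3), but its C-C bond is a single bond between CX4 carbons, not CX3=CX3. No other fragment satisfies the full query, so there is no match.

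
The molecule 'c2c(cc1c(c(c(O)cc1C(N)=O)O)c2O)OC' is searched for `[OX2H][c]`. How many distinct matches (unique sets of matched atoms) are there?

[OX2H][c] is the SMARTS for a phenol: a hydroxyl oxygen attached to an aromatic carbon.
The molecule carries 3 separate instances of a hydroxyl group (-OH) meeting every constraint; each maps to a distinct set of atoms, giving 3 matches.

3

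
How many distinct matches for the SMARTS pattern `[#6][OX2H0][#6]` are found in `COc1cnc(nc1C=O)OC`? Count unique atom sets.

[#6][OX2H0][#6] is the SMARTS for an ether: an aliphatic oxygen bridging two carbons with no H on the oxygen.
The molecule carries 2 separate instances of a methoxy ether (-OCH3) meeting every constraint; each maps to a distinct set of atoms, giving 2 matches.

2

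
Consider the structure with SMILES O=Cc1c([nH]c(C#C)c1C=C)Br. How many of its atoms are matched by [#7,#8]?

2

The query [#7,#8] means: nitrogen or oxygen (comma = OR).
Check the 12 heavy atoms by environment: 1× n (aromatic) → match; 4× c (aromatic) → no; 5× C → no; 1× O → match; 1× Br → no.
Summing the matching environments: 1 + 1 = 2 matching atoms.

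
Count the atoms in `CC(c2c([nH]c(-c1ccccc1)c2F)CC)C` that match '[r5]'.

Check the 17 heavy atoms by environment: 1× n (aromatic, in 5-ring) → match; 4× c (aromatic, in 5-ring) → match; 5× C (acyclic) → no; 6× c (aromatic, in 6-ring) → no; 1× F (acyclic) → no.
Summing the matching environments: 1 + 4 = 5 matching atoms.

5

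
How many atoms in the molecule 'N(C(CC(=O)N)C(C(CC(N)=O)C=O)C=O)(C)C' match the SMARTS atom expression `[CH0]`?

2

The query [CH0] means: aliphatic carbon with no attached hydrogen.
Check the 18 heavy atoms by environment: 2× C (H2) → no; 5× C (H1) → no; 1× N (H0) → no; 2× C (H3) → no; 4× O (H0) → no; 2× C (H0) → match; 2× N (H2) → no.
That gives 2 matching atoms.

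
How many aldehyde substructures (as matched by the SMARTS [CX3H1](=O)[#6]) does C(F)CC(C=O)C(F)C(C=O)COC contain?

[CX3H1](=O)[#6] is the SMARTS for an aldehyde: an sp2 carbon with one H, double-bonded to O and single-bonded to carbon.
The molecule carries 2 separate instances of an aldehyde (-CHO) meeting every constraint; each maps to a distinct set of atoms, giving 2 matches.

2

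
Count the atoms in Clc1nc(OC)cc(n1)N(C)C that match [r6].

6

The query [r6] means: r6 matches atoms in a six-membered ring.
Check the 12 heavy atoms by environment: 2× n (aromatic, in 6-ring) → match; 4× c (aromatic, in 6-ring) → match; 1× O (acyclic) → no; 3× C (acyclic) → no; 1× N (acyclic) → no; 1× Cl (acyclic) → no.
Summing the matching environments: 2 + 4 = 6 matching atoms.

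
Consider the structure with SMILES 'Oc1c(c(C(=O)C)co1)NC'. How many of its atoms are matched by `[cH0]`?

The query [cH0] means: aromatic carbon with no attached hydrogen (substituted or ring-fusion).
Check the 11 heavy atoms by environment: 1× o (aromatic, H0) → no; 3× c (aromatic, H0) → match; 1× c (aromatic, H1) → no; 1× C (H0) → no; 1× O (H0) → no; 2× C (H3) → no; 1× N (H1) → no; 1× O (H1) → no.
That gives 3 matching atoms.

3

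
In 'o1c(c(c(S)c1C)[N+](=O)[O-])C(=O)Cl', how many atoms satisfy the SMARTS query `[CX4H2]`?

The query [CX4H2] means: sp3 carbon (X4) with exactly two hydrogens.
Check the 13 heavy atoms by environment: 1× o (aromatic, H0, X2) → no; 4× c (aromatic, H0, X3) → no; 1× C (H3, X4) → no; 1× C (H0, X3) → no; 2× O (H0, X1) → no; 1× Cl (H0, X1) → no; 1× N (charge +1, H0, X3) → no; 1× O (charge -1, H0, X1) → no; 1× S (H1, X2) → no.
No environment satisfies the query, so 0 matching atoms.

0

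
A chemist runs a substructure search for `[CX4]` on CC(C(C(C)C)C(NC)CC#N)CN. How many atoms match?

10

The query [CX4] means: C with X4: aliphatic carbon with exactly 4 total connections (bonds + H).
Check the 14 heavy atoms by environment: 10× C (X4) → match; 2× N (X3) → no; 1× C (X2) → no; 1× N (X1) → no.
That gives 10 matching atoms.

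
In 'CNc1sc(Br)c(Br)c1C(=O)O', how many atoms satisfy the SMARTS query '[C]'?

The query [C] means: uppercase C matches aliphatic (non-aromatic) carbon only.
Check the 12 heavy atoms by environment: 1× s (aromatic) → no; 4× c (aromatic) → no; 2× Br → no; 1× N → no; 2× C → match; 2× O → no.
That gives 2 matching atoms.

2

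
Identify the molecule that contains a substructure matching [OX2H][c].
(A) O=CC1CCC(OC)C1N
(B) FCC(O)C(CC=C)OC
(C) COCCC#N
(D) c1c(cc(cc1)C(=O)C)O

D

[OX2H][c] describes a hydroxyl oxygen attached to an aromatic carbon (a phenol).
(A) has a methoxy ether (-OCH3) but the oxygen has H0, not H1.
(B) has a hydroxyl group (-OH) but the -OH is on an aliphatic carbon, not an aromatic c.
(C) has a methoxy ether (-OCH3) but the oxygen has H0, not H1.
(D) contains a hydroxyl group (-OH), which satisfies every atom and bond constraint.
So the answer is (D).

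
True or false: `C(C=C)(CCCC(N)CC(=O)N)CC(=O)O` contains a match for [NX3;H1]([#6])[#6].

False

The pattern [NX3;H1]([#6])[#6] describes a trivalent nitrogen with one H, bonded to two carbons — a secondary amine.
The closest candidate here is a primary amino group (-NH2), but the nitrogen has H2 and only one carbon neighbour. No other fragment satisfies the full query, so there is no match.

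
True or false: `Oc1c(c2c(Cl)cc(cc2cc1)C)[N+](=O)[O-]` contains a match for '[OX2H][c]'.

True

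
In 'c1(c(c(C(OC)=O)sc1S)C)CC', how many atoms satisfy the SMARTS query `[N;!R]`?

0

Check the 13 heavy atoms by environment: 1× s (aromatic, in 5-ring) → no; 4× c (aromatic, in 5-ring) → no; 5× C (acyclic) → no; 2× O (acyclic) → no; 1× S (acyclic) → no.
No environment satisfies the query, so 0 matching atoms.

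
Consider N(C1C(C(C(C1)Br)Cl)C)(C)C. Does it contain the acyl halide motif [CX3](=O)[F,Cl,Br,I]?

The pattern [CX3](=O)[F,Cl,Br,I] describes a carbonyl carbon bonded to a halogen — an acyl halide.
The closest candidate here is a chloro substituent, but the Cl is not on a carbonyl carbon. No other fragment satisfies the full query, so there is no match.

No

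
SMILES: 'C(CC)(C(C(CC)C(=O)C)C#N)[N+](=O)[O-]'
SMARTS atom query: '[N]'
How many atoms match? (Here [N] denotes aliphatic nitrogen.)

2

The query [N] means: uppercase N matches aliphatic (non-aromatic) nitrogen only.
Check the 15 heavy atoms by environment: 10× C → no; 1× N → match; 1× N (charge +1) → match; 1× O (charge -1) → no; 2× O → no.
Summing the matching environments: 1 + 1 = 2 matching atoms.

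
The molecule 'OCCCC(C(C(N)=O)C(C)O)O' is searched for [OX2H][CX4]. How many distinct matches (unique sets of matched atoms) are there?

[OX2H][CX4] is the SMARTS for an aliphatic alcohol: a hydroxyl oxygen bound to an sp3 (X4) carbon.
The molecule carries 3 separate instances of a hydroxyl group (-OH) meeting every constraint; each maps to a distinct set of atoms, giving 3 matches.

3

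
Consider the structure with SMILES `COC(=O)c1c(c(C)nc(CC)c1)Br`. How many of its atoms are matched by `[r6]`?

6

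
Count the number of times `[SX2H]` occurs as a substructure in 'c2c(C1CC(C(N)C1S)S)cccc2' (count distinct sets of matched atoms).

2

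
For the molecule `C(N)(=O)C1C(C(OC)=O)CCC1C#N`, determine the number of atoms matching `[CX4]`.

The query [CX4] means: C with X4: aliphatic carbon with exactly 4 total connections (bonds + H).
Check the 14 heavy atoms by environment: 6× C (X4) → match; 2× C (X3) → no; 2× O (X1) → no; 1× O (X2) → no; 1× C (X2) → no; 1× N (X1) → no; 1× N (X3) → no.
That gives 6 matching atoms.

6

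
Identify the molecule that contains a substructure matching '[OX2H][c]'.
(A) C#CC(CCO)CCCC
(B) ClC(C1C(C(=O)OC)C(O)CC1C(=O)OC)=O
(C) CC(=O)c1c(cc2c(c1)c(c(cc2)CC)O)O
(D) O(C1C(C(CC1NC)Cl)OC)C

[OX2H][c] describes a hydroxyl oxygen attached to an aromatic carbon (a phenol).
(A) has a hydroxyl group (-OH) but the -OH is on an aliphatic carbon, not an aromatic c.
(B) has a hydroxyl group (-OH) but the -OH is on an aliphatic carbon, not an aromatic c.
(C) contains a hydroxyl group (-OH), which satisfies every atom and bond constraint.
(D) has a methoxy ether (-OCH3) but the oxygen has H0, not H1.
So the answer is (C).

C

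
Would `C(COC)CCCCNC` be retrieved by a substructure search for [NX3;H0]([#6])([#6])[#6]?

No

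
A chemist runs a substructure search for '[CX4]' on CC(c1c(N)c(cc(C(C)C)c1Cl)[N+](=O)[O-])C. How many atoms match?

6

The query [CX4] means: C with X4: aliphatic carbon with exactly 4 total connections (bonds + H).
Check the 17 heavy atoms by environment: 6× c (aromatic, X3) → no; 1× N (X3) → no; 6× C (X4) → match; 1× Cl (X1) → no; 1× N (charge +1, X3) → no; 1× O (charge -1, X1) → no; 1× O (X1) → no.
That gives 6 matching atoms.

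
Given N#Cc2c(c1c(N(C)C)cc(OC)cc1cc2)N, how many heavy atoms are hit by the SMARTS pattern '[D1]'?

5

Check the 18 heavy atoms by environment: 6× c (aromatic, D3) → no; 4× c (aromatic, D2) → no; 1× O (D2) → no; 3× C (D1) → match; 2× N (D1) → match; 1× C (D2) → no; 1× N (D3) → no.
Summing the matching environments: 3 + 2 = 5 matching atoms.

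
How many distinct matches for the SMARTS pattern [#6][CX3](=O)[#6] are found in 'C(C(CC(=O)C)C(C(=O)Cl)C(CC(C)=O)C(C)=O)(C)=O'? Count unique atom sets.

4

[#6][CX3](=O)[#6] is the SMARTS for a ketone: a carbonyl carbon (no H) flanked by two carbons.
The molecule carries 4 separate instances of an acetyl/ketone group (-C(=O)CH3) meeting every constraint; each maps to a distinct set of atoms, giving 4 matches.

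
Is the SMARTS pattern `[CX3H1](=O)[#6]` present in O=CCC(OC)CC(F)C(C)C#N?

Yes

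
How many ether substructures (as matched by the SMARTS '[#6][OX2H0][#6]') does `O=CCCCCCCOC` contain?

[#6][OX2H0][#6] is the SMARTS for an ether: an aliphatic oxygen bridging two carbons with no H on the oxygen.
Exactly one fragment in the molecule meets all constraints, giving 1 match.

1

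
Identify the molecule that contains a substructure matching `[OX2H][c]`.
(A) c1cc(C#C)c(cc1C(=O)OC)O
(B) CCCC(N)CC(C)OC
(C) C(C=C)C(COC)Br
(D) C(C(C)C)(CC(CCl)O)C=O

[OX2H][c] describes a hydroxyl oxygen attached to an aromatic carbon (a phenol).
(A) contains a hydroxyl group (-OH), which satisfies every atom and bond constraint.
(B) has a methoxy ether (-OCH3) but the oxygen has H0, not H1.
(C) has a methoxy ether (-OCH3) but the oxygen has H0, not H1.
(D) has a hydroxyl group (-OH) but the -OH is on an aliphatic carbon, not an aromatic c.
So the answer is (A).

A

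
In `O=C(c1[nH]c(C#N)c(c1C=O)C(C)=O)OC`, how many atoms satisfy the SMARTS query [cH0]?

Check the 16 heavy atoms by environment: 1× n (aromatic, H1) → no; 4× c (aromatic, H0) → match; 1× C (H1) → no; 4× O (H0) → no; 3× C (H0) → no; 1× N (H0) → no; 2× C (H3) → no.
That gives 4 matching atoms.

4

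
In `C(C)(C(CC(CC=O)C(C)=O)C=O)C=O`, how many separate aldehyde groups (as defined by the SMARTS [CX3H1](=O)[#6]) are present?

[CX3H1](=O)[#6] is the SMARTS for an aldehyde: an sp2 carbon with one H, double-bonded to O and single-bonded to carbon.
The molecule carries 3 separate instances of an aldehyde (-CHO) meeting every constraint; each maps to a distinct set of atoms, giving 3 matches.

3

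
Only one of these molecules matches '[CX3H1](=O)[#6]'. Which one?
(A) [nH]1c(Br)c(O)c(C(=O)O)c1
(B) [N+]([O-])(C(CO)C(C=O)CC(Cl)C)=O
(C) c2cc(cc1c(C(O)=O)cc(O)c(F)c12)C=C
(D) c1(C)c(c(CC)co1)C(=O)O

B

[CX3H1](=O)[#6] describes an sp2 carbon with one H, double-bonded to O and single-bonded to carbon (an aldehyde).
(A) has a carboxylic acid group (-C(=O)OH) but the carbonyl carbon has H0 and is bonded to O, not H1.
(B) contains an aldehyde (-CHO), which satisfies every atom and bond constraint.
(C) has a carboxylic acid group (-C(=O)OH) but the carbonyl carbon has H0 and is bonded to O, not H1.
(D) has a carboxylic acid group (-C(=O)OH) but the carbonyl carbon has H0 and is bonded to O, not H1.
So the answer is (B).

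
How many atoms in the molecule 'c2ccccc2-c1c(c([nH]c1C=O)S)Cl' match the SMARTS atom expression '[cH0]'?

The query [cH0] means: aromatic carbon with no attached hydrogen (substituted or ring-fusion).
Check the 15 heavy atoms by environment: 1× n (aromatic, H1) → no; 5× c (aromatic, H0) → match; 1× C (H1) → no; 1× O (H0) → no; 1× S (H1) → no; 1× Cl (H0) → no; 5× c (aromatic, H1) → no.
That gives 5 matching atoms.

5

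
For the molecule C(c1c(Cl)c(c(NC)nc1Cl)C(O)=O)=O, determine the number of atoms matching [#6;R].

5

Check the 15 heavy atoms by environment: 1× n (aromatic, in 6-ring) → no; 5× c (aromatic, in 6-ring) → match; 1× N (acyclic) → no; 3× C (acyclic) → no; 2× Cl (acyclic) → no; 3× O (acyclic) → no.
That gives 5 matching atoms.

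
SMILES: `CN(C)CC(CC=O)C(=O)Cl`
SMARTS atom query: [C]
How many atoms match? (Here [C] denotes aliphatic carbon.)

7

Check the 11 heavy atoms by environment: 7× C → match; 1× N → no; 2× O → no; 1× Cl → no.
That gives 7 matching atoms.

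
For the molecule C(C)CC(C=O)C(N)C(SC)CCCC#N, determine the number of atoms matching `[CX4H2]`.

5

The query [CX4H2] means: sp3 carbon (X4) with exactly two hydrogens.
Check the 16 heavy atoms by environment: 5× C (H2, X4) → match; 3× C (H1, X4) → no; 1× S (H0, X2) → no; 2× C (H3, X4) → no; 1× C (H1, X3) → no; 1× O (H0, X1) → no; 1× C (H0, X2) → no; 1× N (H0, X1) → no; 1× N (H2, X3) → no.
That gives 5 matching atoms.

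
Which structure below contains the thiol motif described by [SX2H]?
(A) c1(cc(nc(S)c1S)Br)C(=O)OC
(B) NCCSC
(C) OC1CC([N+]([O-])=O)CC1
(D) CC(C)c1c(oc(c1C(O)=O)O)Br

A

[SX2H] describes an aliphatic sulfur with two connections, one being H (a thiol).
(A) contains a thiol (-SH), which satisfies every atom and bond constraint.
(B) has a methylthio ether (-SCH3) but the sulfur has H0 (bonded to two carbons), not H1.
(C) has a hydroxyl group (-OH) but it is an -OH, not an -SH.
(D) has a hydroxyl group (-OH) but it is an -OH, not an -SH.
So the answer is (A).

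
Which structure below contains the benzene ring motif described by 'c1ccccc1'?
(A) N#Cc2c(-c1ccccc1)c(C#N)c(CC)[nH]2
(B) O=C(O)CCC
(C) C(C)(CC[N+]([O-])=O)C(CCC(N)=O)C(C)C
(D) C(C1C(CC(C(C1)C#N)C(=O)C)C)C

c1ccccc1 describes six aromatic carbons in a ring (a benzene ring).
(A) contains a phenyl ring, which satisfies every atom and bond constraint.
(B) has a methyl group (-CH3) but no six-membered all-carbon aromatic ring is present.
(C) has a methyl group (-CH3) but no six-membered all-carbon aromatic ring is present.
(D) has a methyl group (-CH3) but no six-membered all-carbon aromatic ring is present.
So the answer is (A).

A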